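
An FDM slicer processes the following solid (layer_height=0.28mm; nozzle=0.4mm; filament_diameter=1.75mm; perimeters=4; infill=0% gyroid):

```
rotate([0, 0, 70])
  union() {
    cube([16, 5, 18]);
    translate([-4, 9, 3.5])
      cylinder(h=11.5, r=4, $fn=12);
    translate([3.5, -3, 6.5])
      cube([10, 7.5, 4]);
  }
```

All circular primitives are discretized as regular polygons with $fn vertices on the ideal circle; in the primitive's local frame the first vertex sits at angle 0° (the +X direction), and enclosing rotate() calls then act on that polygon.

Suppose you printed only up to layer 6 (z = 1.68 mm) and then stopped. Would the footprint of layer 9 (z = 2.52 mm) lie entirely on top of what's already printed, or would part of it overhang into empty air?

Compare the two slices. At z = 1.68: the 16×5 cube contributes its full rectangle (area 80.00 mm²); the cylinder at (-4, 9) does not reach this height (z outside [3.5, 15]); the cube at (3.5, -3) is not intersected at this z (z outside [6.5, 10.5]); Combining (union): only the 16×5 cube is present, so the union is just that shape — area = 80.00 mm²; (rotated 70° about Z; rotation is an isometry so areas/perimeters/island counts are preserved). At z = 2.52: the cube (footprint 16×5) is included at this height (area 80.00 mm²); the cylinder at (-4, 9) is not intersected at this z (z outside [3.5, 15]); the cube at (3.5, -3) is not intersected at this z (z outside [6.5, 10.5]); Taking the union: only the 16×5 cube is present, so the union is just that shape — area = 80.00 mm²; (whole slice rotated 70° about Z — lengths, areas and connectivity unchanged). Checking containment: the cross-section at z = 2.52 is a subset of the cross-section at z = 1.68.

entirely on top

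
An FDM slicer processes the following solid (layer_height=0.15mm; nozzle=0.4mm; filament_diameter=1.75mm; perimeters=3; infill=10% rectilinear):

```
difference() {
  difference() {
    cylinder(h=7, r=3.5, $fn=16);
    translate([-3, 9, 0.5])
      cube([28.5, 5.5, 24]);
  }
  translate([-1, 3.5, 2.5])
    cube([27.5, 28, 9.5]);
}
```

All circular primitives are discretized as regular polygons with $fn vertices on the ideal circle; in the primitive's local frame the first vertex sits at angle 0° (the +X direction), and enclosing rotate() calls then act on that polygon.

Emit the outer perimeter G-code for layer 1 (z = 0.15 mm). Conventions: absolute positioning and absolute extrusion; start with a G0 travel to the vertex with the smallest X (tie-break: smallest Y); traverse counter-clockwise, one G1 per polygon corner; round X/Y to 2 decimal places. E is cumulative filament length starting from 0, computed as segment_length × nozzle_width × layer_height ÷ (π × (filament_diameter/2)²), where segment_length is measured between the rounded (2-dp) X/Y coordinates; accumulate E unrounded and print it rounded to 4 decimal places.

G0 X-3.50 Y0.00 Z0.15
G1 X-3.23 Y-1.34 E0.0341
G1 X-2.47 Y-2.47 E0.0681
G1 X-1.34 Y-3.23 E0.1020
G1 X0.00 Y-3.50 E0.1361
G1 X1.34 Y-3.23 E0.1702
G1 X2.47 Y-2.47 E0.2042
G1 X3.23 Y-1.34 E0.2382
G1 X3.50 Y0.00 E0.2723
G1 X3.23 Y1.34 E0.3064
G1 X2.47 Y2.47 E0.3403
G1 X1.34 Y3.23 E0.3743
G1 X0.00 Y3.50 E0.4084
G1 X-1.34 Y3.23 E0.4425
G1 X-2.47 Y2.47 E0.4765
G1 X-3.23 Y1.34 E0.5104
G1 X-3.50 Y0.00 E0.5445

At z = 0.15 mm: the r=3.5 cylinder gives a regular 16-gon of circumradius 3.5 (constant along its height); the cube at (-3, 9) is absent (z outside [0.5, 24.5]); Subtracting the remaining from the first: none of the subtracted shapes is present at this height, so the r=3.5 cylinder is unchanged — 1 connected region; the cube at (-1, 3.5) is not intersected at this z (z outside [2.5, 12]); Taking the first minus the rest: none of the subtracted shapes is present at this height, so that combined region is unchanged — 1 connected region. The outline is a single polygon with 16 vertices. Extrusion per mm of travel: 0.4 × 0.15 / (π × 0.875²) = 0.024945. Accumulating E over each segment gives final E = 0.5445.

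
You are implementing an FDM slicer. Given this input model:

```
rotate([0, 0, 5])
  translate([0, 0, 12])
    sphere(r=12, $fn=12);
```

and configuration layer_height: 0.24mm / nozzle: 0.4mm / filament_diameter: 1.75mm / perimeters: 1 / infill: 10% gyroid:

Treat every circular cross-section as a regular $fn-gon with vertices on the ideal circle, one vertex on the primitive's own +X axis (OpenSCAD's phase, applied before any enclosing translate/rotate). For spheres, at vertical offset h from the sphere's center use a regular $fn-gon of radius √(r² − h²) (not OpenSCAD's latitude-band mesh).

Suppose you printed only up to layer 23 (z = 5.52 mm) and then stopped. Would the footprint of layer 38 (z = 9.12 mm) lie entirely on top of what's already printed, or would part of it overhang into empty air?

Compare the two slices. At z = 5.52: the r=12 sphere contributes a regular 12-gon of circumradius √(12²−6.48²) = 10.100 (area = (12/2)·10.100²·sin(360°/12) = 306.03 mm²); (rotated 5° about Z; rotation is an isometry so areas/perimeters/island counts are preserved). At z = 9.12: the r=12 sphere slices to a regular 12-gon of circumradius 11.649 (√(r²−h²) with h=2.88 from center) (area = (12/2)·11.649²·sin(360°/12) = 407.12 mm²); (whole slice rotated 5° about Z — lengths, areas and connectivity unchanged). Checking containment: at z = 9.12 the cross-section extends beyond the z = 5.52 cross-section by about 101.09 mm².

part overhangs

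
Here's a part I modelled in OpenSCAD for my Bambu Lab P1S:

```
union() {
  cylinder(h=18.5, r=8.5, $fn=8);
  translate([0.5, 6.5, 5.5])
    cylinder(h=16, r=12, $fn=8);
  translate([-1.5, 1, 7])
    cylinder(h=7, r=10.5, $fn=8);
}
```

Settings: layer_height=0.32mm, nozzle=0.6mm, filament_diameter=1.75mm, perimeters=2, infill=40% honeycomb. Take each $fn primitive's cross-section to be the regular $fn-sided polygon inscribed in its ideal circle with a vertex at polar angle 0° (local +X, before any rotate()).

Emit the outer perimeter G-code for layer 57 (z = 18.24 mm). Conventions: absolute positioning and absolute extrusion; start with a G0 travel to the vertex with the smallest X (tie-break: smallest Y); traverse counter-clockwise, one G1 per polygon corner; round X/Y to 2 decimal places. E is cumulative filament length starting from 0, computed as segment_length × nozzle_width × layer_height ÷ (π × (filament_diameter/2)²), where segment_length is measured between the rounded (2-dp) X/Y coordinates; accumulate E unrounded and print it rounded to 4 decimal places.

G0 X-11.50 Y6.50 Z18.24
G1 X-7.99 Y-1.99 E0.7333
G1 X-7.61 Y-2.14 E0.7660
G1 X-6.01 Y-6.01 E1.1002
G1 X0.00 Y-8.50 E1.6195
G1 X6.01 Y-6.01 E2.1388
G1 X7.41 Y-2.64 E2.4301
G1 X8.99 Y-1.99 E2.5665
G1 X12.50 Y6.50 E3.2998
G1 X8.99 Y14.99 E4.0332
G1 X0.50 Y18.50 E4.7665
G1 X-7.99 Y14.99 E5.4999
G1 X-11.50 Y6.50 E6.2332

At z = 18.24 mm: the r=8.5 cylinder gives a regular 8-gon of circumradius 8.5 (constant along its height); the r=12 cylinder at (0.5, 6.5) gives a regular 8-gon of circumradius 12 (constant along its height); the cylinder at (-1.5, 1) is absent (z outside [7, 14]); Combining (union): the regions partially overlap (shared area 163.67 mm²), so overlapping operands fuse into one piece — 1 connected region. The outline is a single polygon with 12 vertices. Extrusion per mm of travel: 0.6 × 0.32 / (π × 0.875²) = 0.079824. Accumulating E over each segment gives final E = 6.2332.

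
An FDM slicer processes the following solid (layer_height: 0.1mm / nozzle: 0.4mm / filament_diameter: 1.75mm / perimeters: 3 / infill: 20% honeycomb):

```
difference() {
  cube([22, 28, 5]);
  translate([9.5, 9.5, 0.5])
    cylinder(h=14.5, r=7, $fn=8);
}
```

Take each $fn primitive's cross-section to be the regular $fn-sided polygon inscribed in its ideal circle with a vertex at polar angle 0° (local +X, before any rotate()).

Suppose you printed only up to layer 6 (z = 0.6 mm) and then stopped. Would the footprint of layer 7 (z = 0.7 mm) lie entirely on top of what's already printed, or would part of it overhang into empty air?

Compare the two slices. At z = 0.6: the cube (footprint 22×28) is included at this height (area 616.00 mm²); the cylinder at (9.5, 9.5): section is a regular 8-gon, circumradius r=7 (area = (8/2)·7.000²·sin(360°/8) = 138.59 mm²); Taking the first minus the rest: starting from the 22×28 cube (616.00 mm²), the r=7 cylinder at (9.5, 9.5) lies wholly inside it (removes its full 138.59 mm² and its 42.86 mm outline becomes a hole wall) — area = 477.41 mm². At z = 0.7: the cube (footprint 22×28) is included at this height (area 616.00 mm²); the r=7 cylinder at (9.5, 9.5) contributes a regular 8-gon of circumradius 7 (area = (8/2)·7.000²·sin(360°/8) = 138.59 mm²); Taking the first minus the rest: starting from the 22×28 cube (616.00 mm²), the r=7 cylinder at (9.5, 9.5) lies wholly inside it (removes its full 138.59 mm² and its 42.86 mm outline becomes a hole wall) — area = 477.41 mm². Checking containment: the cross-section at z = 0.7 is a subset of the cross-section at z = 0.6.

entirely on top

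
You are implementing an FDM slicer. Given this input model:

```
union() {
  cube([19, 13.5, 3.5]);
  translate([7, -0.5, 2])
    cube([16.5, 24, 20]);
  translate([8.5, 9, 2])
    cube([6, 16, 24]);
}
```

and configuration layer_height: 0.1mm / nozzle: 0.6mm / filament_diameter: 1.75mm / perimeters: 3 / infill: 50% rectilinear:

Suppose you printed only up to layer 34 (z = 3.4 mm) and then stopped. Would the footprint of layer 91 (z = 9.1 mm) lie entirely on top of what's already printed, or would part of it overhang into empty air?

Compare the two slices. At z = 3.4: the cube is present — its section is the full 19×13.5 rectangle (area 256.50 mm²); the cube at (7, -0.5) is present — its section is the full 16.5×24 rectangle (area 396.00 mm²); the cube at (8.5, 9) is present — its section is the full 6×16 rectangle (area 96.00 mm²); Combining (union): the regions partially overlap — summed areas 748.50 mm² minus the doubly-counted overlap 249.00 mm² gives 499.50 mm² — area = 499.50 mm². At z = 9.1: the cube does not reach this height (z outside [0, 3.5]); the cube at (7, -0.5) is present — its section is the full 16.5×24 rectangle (area 396.00 mm²); the cube at (8.5, 9) is present — its section is the full 6×16 rectangle (area 96.00 mm²); Combining (union): the regions partially overlap — summed areas 492.00 mm² minus the doubly-counted overlap 87.00 mm² gives 405.00 mm² — area = 405.00 mm². Checking containment: the cross-section at z = 9.1 is a subset of the cross-section at z = 3.4.

entirely on top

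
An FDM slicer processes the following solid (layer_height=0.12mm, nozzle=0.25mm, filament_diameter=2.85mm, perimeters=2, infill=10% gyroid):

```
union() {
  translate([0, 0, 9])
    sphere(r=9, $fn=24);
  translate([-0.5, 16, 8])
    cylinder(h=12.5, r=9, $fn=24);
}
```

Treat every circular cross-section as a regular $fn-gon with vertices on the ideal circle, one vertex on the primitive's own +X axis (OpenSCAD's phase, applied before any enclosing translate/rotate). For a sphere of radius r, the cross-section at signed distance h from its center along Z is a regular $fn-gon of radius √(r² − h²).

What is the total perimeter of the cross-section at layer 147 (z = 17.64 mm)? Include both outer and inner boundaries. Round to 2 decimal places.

72.18 mm

At z = 17.64 mm: the r=9 sphere contributes a regular 24-gon of circumradius √(9²−8.64²) = 2.520 (perimeter = 2·24·2.520·sin(180°/24) = 15.79 mm); the r=9 cylinder at (-0.5, 16) contributes a regular 24-gon of circumradius 9 (perimeter = 2·24·9.000·sin(180°/24) = 56.39 mm); Combining (union): the 2 present regions are separate (no shared area or edge), so areas and boundary lengths simply add and each stays a separate island — boundary = 72.18 mm. Overall, the cross-section has 2 separate islands. Total boundary length (outer) = 72.18 mm.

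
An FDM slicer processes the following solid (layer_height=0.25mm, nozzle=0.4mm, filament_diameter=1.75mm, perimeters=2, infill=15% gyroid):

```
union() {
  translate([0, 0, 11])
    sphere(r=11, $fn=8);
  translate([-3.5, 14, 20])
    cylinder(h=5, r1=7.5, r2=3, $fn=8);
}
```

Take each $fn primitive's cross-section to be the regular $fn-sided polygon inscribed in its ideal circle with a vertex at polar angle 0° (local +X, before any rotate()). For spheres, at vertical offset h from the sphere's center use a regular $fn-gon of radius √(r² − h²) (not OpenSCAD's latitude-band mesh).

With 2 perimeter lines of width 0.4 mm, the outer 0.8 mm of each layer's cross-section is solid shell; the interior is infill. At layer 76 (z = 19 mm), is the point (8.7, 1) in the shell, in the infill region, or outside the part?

outside

At z = 19 mm: the sphere: section is a regular 8-gon, circumradius = √(r²−h²) = √(11²−8²) = 7.550; the cone at (-3.5, 14) does not reach this height (z outside [20, 25]); Combining (union): only the r=11 sphere is present, so the union is just that shape — 1 connected region. Overall, the cross-section is a single solid region. The nearest boundary edge runs (7.55, 0.00)→(5.34, 5.34); distance from the point to it = 1.45 mm. The point is not inside any of the regions above, so it lies outside the cross-section (1.45 mm from the nearest boundary).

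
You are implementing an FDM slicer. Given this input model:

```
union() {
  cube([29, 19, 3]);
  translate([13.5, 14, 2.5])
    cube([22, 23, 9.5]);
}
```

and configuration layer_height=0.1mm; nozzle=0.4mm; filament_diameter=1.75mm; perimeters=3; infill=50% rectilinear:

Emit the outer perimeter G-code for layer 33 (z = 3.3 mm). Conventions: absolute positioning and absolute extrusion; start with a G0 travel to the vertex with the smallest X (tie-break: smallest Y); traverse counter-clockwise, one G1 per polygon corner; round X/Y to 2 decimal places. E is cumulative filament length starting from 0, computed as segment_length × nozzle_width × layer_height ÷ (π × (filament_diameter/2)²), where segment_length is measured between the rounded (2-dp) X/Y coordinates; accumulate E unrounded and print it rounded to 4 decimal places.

G0 X13.50 Y14.00 Z3.30
G1 X35.50 Y14.00 E0.3659
G1 X35.50 Y37.00 E0.7484
G1 X13.50 Y37.00 E1.1142
G1 X13.50 Y14.00 E1.4967

At z = 3.3 mm: the cube is absent (z outside [0, 3]); the cube at (13.5, 14) is present — its section is the full 22×23 rectangle; Taking the union: only the 22×23 cube at (13.5, 14) is present, so the union is just that shape — 1 connected region. The outline is a single polygon with 4 vertices. Extrusion per mm of travel: 0.4 × 0.1 / (π × 0.875²) = 0.016630. Accumulating E over each segment gives final E = 1.4967.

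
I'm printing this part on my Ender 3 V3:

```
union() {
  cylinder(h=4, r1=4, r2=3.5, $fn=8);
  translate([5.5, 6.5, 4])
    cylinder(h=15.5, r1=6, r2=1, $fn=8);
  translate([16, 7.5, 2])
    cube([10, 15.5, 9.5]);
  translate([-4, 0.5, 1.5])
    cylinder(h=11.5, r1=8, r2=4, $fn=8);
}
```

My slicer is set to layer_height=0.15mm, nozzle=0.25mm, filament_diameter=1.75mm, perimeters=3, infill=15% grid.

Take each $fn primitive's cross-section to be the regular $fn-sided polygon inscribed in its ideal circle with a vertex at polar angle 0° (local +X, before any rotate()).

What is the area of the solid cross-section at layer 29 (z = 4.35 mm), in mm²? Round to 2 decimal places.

At z = 4.35 mm: the cone is not intersected at this z (z outside [0, 4]); the cone at (5.5, 6.5) (r1=6→r2=1) has section circumradius 5.887 here — a regular 8-gon (area = (8/2)·5.887²·sin(360°/8) = 98.03 mm²); the cube at (16, 7.5) (footprint 10×15.5) is included at this height (area 155.00 mm²); the cone at (-4, 0.5) contributes a regular 8-gon of circumradius 7.009 (interpolated between r1=8 and r2=4 at t=0.248) (area = (8/2)·7.009²·sin(360°/8) = 138.94 mm²); Combining (union): the regions partially overlap — summed areas 391.96 mm² minus the doubly-counted overlap 3.25 mm² gives 388.71 mm² — area = 388.71 mm². Overall, the cross-section has 2 separate islands. Net area = 388.71 mm².

388.71 mm²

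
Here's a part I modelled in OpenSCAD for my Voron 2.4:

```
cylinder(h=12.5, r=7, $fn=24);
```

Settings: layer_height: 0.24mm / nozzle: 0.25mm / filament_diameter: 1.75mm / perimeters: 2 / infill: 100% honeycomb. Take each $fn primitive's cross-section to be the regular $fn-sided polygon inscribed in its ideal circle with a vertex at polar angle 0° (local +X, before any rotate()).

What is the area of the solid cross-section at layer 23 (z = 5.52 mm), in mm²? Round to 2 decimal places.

At z = 5.52 mm: the r=7 cylinder gives a regular 24-gon of circumradius 7 (constant along its height) (area = (24/2)·7.000²·sin(360°/24) = 152.19 mm²). Overall, the cross-section is a single solid region. Net area = 152.19 mm².

152.19 mm²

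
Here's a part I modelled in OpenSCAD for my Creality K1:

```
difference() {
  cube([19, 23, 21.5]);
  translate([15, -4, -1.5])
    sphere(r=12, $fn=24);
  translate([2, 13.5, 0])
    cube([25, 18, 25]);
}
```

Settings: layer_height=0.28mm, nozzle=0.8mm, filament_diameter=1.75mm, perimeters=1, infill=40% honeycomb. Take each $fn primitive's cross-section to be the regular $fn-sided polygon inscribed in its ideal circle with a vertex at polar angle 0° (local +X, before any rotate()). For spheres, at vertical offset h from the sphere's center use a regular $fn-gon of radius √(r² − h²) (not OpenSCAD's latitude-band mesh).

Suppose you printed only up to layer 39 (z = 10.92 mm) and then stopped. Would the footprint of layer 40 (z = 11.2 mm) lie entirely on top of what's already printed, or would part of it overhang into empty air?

entirely on top

Compare the two slices. At z = 10.92: the 19×23 cube contributes its full rectangle (area 437.00 mm²); the sphere at (15, -4) is not intersected at this z (|z−center|=12.420 > r=12); the cube at (2, 13.5) is present — its section is the full 25×18 rectangle (area 450.00 mm²); Subtracting the remaining from the first: starting from the 19×23 cube (437.00 mm²), the 25×18 cube at (2, 13.5) partially overlaps it — only the 161.50 mm² overlap (of its 450.00 mm²) is removed, clipping the outline — area = 275.50 mm². At z = 11.2: the 19×23 cube contributes its full rectangle (area 437.00 mm²); the sphere at (15, -4) is not intersected at this z (|z−center|=12.700 > r=12); the 25×18 cube at (2, 13.5) contributes its full rectangle (area 450.00 mm²); After the difference (first − rest): starting from the 19×23 cube (437.00 mm²), the 25×18 cube at (2, 13.5) partially overlaps it — only the 161.50 mm² overlap (of its 450.00 mm²) is removed, clipping the outline — area = 275.50 mm². Checking containment: the cross-section at z = 11.2 is a subset of the cross-section at z = 10.92.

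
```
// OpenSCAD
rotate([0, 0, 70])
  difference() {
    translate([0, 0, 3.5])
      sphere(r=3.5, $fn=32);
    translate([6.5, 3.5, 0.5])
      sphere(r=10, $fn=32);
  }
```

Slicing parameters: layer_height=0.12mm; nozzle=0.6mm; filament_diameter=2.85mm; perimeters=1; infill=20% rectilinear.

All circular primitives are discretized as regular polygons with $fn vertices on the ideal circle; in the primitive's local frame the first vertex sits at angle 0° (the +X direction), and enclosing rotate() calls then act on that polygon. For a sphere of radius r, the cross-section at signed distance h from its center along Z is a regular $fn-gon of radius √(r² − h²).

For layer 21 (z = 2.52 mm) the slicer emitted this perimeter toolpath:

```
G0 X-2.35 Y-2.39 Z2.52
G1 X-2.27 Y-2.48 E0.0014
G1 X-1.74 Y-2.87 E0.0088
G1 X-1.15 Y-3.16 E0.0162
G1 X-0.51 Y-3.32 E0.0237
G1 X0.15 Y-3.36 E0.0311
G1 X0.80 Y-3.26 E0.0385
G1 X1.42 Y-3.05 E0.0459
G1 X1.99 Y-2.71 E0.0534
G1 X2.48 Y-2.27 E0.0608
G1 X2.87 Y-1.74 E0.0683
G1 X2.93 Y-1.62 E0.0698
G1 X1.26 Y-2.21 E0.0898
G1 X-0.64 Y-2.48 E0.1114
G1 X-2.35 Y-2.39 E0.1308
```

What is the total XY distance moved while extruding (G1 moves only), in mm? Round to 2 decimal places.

11.59 mm

Sum the Euclidean lengths of each G1 segment: total = 11.59 mm.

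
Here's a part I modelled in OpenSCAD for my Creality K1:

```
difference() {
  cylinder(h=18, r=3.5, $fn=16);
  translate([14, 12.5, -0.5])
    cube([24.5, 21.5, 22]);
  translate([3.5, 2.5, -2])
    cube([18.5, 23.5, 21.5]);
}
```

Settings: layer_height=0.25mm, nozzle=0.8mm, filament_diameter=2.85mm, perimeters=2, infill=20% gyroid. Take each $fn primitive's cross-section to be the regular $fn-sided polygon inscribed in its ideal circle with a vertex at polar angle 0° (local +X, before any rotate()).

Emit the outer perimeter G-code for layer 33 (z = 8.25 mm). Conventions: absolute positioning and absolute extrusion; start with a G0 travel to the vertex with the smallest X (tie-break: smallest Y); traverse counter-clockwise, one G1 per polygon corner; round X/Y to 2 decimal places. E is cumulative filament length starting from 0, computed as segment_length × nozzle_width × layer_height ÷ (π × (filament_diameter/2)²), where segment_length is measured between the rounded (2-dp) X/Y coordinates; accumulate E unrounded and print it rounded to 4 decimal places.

At z = 8.25 mm: the cylinder: section is a regular 16-gon, circumradius r=3.5; the 24.5×21.5 cube at (14, 12.5) contributes its full rectangle; the 18.5×23.5 cube at (3.5, 2.5) contributes its full rectangle; Taking the first minus the rest: starting from the r=3.5 cylinder, the 24.5×21.5 cube at (14, 12.5) misses the remaining region (no effect); the 18.5×23.5 cube at (3.5, 2.5) misses the remaining region (no effect) — 1 connected region. The outline is a single polygon with 16 vertices. Extrusion per mm of travel: 0.8 × 0.25 / (π × 1.425²) = 0.031351. Accumulating E over each segment gives final E = 0.6844.

G0 X-3.50 Y0.00 Z8.25
G1 X-3.23 Y-1.34 E0.0429
G1 X-2.47 Y-2.47 E0.0855
G1 X-1.34 Y-3.23 E0.1282
G1 X0.00 Y-3.50 E0.1711
G1 X1.34 Y-3.23 E0.2140
G1 X2.47 Y-2.47 E0.2566
G1 X3.23 Y-1.34 E0.2993
G1 X3.50 Y0.00 E0.3422
G1 X3.23 Y1.34 E0.3850
G1 X2.47 Y2.47 E0.4277
G1 X1.34 Y3.23 E0.4704
G1 X0.00 Y3.50 E0.5133
G1 X-1.34 Y3.23 E0.5561
G1 X-2.47 Y2.47 E0.5988
G1 X-3.23 Y1.34 E0.6415
G1 X-3.50 Y0.00 E0.6844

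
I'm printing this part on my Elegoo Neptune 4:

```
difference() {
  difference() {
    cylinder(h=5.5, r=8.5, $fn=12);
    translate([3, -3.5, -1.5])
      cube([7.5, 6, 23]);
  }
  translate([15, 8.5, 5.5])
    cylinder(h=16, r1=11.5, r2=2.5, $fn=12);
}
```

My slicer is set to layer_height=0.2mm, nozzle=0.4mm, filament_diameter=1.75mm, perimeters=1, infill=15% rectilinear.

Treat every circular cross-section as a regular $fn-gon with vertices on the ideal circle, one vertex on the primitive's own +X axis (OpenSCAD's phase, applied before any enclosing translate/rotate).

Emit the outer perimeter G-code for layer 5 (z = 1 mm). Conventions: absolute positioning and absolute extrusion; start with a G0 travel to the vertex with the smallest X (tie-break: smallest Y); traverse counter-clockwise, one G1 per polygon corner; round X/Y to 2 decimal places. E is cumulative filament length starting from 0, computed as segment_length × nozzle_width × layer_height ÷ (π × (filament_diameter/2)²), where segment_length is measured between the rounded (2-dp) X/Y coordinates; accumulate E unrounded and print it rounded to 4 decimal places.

G0 X-8.50 Y0.00 Z1.00
G1 X-7.36 Y-4.25 E0.1464
G1 X-4.25 Y-7.36 E0.2926
G1 X0.00 Y-8.50 E0.4390
G1 X4.25 Y-7.36 E0.5853
G1 X7.36 Y-4.25 E0.7316
G1 X7.56 Y-3.50 E0.7574
G1 X3.00 Y-3.50 E0.9091
G1 X3.00 Y2.50 E1.1087
G1 X7.83 Y2.50 E1.2693
G1 X7.36 Y4.25 E1.3296
G1 X4.25 Y7.36 E1.4759
G1 X0.00 Y8.50 E1.6222
G1 X-4.25 Y7.36 E1.7686
G1 X-7.36 Y4.25 E1.9149
G1 X-8.50 Y0.00 E2.0612

At z = 1 mm: the r=8.5 cylinder contributes a regular 12-gon of circumradius 8.5; the 7.5×6 cube at (3, -3.5) contributes its full rectangle; Subtracting the remaining from the first: starting from the r=8.5 cylinder, the 7.5×6 cube at (3, -3.5) partially overlaps it — only the 30.52 mm² overlap (of its 45.00 mm²) is removed, clipping the outline — 1 connected region; the cone at (15, 8.5) is not intersected at this z (z outside [5.5, 21.5]); Subtracting the remaining from the first: none of the subtracted shapes is present at this height, so the result so far is unchanged — 1 connected region. The outline is a single polygon with 15 vertices. Extrusion per mm of travel: 0.4 × 0.2 / (π × 0.875²) = 0.033260. Accumulating E over each segment gives final E = 2.0612.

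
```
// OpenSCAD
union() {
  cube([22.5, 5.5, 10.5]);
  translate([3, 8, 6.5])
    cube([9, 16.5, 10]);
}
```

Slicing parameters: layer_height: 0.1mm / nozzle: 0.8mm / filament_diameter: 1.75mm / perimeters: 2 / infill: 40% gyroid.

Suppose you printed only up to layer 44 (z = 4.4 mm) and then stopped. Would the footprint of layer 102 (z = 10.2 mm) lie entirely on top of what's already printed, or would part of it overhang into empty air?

Compare the two slices. At z = 4.4: the 22.5×5.5 cube contributes its full rectangle (area 123.75 mm²); the cube at (3, 8) is absent (z outside [6.5, 16.5]); Merging all regions: only the 22.5×5.5 cube is present, so the union is just that shape — area = 123.75 mm². At z = 10.2: the cube (footprint 22.5×5.5) is included at this height (area 123.75 mm²); the cube at (3, 8) is present — its section is the full 9×16.5 rectangle (area 148.50 mm²); Combining (union): the 2 present regions are separate (no shared area or edge), so areas and boundary lengths simply add and each stays a separate island — area = 272.25 mm². Checking containment: at z = 10.2 the cross-section extends beyond the z = 4.4 cross-section by about 148.50 mm².

part overhangs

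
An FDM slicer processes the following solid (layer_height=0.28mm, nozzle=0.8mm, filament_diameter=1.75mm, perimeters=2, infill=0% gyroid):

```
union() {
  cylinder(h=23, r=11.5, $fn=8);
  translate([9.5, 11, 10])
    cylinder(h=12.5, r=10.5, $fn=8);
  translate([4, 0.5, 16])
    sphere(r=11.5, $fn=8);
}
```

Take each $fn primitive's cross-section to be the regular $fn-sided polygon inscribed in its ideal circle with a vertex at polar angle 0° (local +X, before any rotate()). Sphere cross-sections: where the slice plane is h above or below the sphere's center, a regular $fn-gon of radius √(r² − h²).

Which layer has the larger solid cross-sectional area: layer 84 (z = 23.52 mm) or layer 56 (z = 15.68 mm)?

Layer 84 (z = 23.52): the cylinder is not intersected at this z (z outside [0, 23]); the cylinder at (9.5, 11) does not reach this height (z outside [10, 22.5]); the r=11.5 sphere at (4, 0.5) contributes a regular 8-gon of circumradius √(11.5²−7.52²) = 8.701 (area = (8/2)·8.701²·sin(360°/8) = 214.11 mm²); Combining (union): only the r=11.5 sphere at (4, 0.5) is present, so the union is just that shape — area = 214.11 mm². So its area = 214.11 mm². Layer 56 (z = 15.68): the cylinder: section is a regular 8-gon, circumradius r=11.5 (area = (8/2)·11.500²·sin(360°/8) = 374.06 mm²); the r=10.5 cylinder at (9.5, 11) contributes a regular 8-gon of circumradius 10.5 (area = (8/2)·10.500²·sin(360°/8) = 311.83 mm²); the sphere at (4, 0.5): section is a regular 8-gon, circumradius = √(r²−h²) = √(11.5²−0.32²) = 11.496 (area = (8/2)·11.496²·sin(360°/8) = 373.77 mm²); Combining (union): the regions partially overlap — summed areas 1059.66 mm² minus the doubly-counted overlap 394.01 mm² gives 665.65 mm² — area = 665.65 mm². So its area = 665.65 mm². Layer 56 is larger (665.65 vs 214.11 mm²).

layer 56 (z = 15.68 mm)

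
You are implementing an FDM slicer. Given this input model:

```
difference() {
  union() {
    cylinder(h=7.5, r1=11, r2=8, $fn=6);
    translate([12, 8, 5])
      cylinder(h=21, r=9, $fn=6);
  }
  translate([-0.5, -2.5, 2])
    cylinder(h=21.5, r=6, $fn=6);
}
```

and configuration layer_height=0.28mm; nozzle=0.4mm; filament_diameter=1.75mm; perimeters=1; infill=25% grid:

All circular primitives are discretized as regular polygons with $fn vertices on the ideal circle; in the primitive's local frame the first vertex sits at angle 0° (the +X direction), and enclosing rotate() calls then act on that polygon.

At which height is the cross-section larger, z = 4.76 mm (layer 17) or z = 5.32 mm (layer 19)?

Layer 17 (z = 4.76): the cone (r1=11→r2=8) has section circumradius 9.096 here — a regular 6-gon (area = (6/2)·9.096²·sin(360°/6) = 214.96 mm²); the cylinder at (12, 8) is not intersected at this z (z outside [5, 26]); Merging all regions: only the cone is present, so the union is just that shape — area = 214.96 mm²; the cylinder at (-0.5, -2.5): section is a regular 6-gon, circumradius r=6 (area = (6/2)·6.000²·sin(360°/6) = 93.53 mm²); Subtracting the remaining from the first: starting from that combined region (214.96 mm²), the r=6 cylinder at (-0.5, -2.5) lies wholly inside it (removes its full 93.53 mm² and its 36.00 mm outline becomes a hole wall) — area = 121.43 mm². So its area = 121.43 mm². Layer 19 (z = 5.32): the cone contributes a regular 6-gon of circumradius 8.872 (interpolated between r1=11 and r2=8 at t=0.709) (area = (6/2)·8.872²·sin(360°/6) = 204.50 mm²); the cylinder at (12, 8): section is a regular 6-gon, circumradius r=9 (area = (6/2)·9.000²·sin(360°/6) = 210.44 mm²); Combining (union): the regions partially overlap — summed areas 414.94 mm² minus the doubly-counted overlap 9.37 mm² gives 405.57 mm² — area = 405.57 mm²; the cylinder at (-0.5, -2.5): section is a regular 6-gon, circumradius r=6 (area = (6/2)·6.000²·sin(360°/6) = 93.53 mm²); Taking the first minus the rest: starting from that combined region (405.57 mm²), the r=6 cylinder at (-0.5, -2.5) partially overlaps it — only the 93.45 mm² overlap (of its 93.53 mm²) is removed, clipping the outline — area = 312.12 mm². So its area = 312.12 mm². Layer 19 is larger (312.12 vs 121.43 mm²).

layer 19 (z = 5.32 mm)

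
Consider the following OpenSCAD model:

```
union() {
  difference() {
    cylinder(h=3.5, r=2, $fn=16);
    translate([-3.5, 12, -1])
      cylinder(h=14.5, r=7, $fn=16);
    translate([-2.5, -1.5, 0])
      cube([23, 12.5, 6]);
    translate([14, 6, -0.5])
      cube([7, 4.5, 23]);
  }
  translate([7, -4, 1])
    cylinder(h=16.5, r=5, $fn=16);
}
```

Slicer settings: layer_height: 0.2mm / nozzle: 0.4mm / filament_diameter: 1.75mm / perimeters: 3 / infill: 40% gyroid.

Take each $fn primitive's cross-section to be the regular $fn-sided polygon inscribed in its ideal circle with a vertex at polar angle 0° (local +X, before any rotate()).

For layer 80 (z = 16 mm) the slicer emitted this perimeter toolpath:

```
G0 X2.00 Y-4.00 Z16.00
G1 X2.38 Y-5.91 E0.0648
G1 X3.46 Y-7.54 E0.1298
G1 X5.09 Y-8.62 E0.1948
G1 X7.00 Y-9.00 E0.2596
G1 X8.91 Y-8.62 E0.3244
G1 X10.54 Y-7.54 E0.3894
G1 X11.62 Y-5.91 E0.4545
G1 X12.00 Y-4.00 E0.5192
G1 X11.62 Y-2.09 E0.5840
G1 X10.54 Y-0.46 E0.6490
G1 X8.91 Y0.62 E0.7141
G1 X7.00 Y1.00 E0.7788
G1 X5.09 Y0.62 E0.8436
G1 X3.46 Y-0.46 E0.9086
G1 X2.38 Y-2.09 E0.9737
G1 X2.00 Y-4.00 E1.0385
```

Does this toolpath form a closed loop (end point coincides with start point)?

Start point (G0): (2.00, -4.00). End point (last G1): the path returns to the start — closed.

yes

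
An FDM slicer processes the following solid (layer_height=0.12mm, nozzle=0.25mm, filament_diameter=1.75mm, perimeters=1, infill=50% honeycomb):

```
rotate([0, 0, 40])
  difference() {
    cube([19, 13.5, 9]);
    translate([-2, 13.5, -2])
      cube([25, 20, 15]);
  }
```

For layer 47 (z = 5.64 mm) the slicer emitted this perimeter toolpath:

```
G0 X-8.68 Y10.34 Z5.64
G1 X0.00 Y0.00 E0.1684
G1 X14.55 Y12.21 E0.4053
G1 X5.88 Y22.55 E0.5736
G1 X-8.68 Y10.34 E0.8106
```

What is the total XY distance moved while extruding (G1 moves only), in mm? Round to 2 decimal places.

64.99 mm

Sum the Euclidean lengths of each G1 segment: total = 64.99 mm.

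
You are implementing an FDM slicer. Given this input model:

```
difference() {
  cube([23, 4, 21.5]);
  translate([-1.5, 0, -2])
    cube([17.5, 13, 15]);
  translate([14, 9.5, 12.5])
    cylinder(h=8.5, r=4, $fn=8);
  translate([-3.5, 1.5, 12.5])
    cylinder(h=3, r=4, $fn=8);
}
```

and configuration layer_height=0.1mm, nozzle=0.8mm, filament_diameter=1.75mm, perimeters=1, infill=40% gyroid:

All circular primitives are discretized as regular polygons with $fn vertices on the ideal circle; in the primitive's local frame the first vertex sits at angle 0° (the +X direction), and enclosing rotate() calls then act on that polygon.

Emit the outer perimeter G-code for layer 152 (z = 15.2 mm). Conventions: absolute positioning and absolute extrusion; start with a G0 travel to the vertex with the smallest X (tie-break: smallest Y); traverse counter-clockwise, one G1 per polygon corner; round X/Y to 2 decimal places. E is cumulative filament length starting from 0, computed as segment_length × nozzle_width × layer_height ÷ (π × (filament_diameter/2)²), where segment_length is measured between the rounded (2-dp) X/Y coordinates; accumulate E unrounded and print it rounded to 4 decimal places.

G0 X0.00 Y0.00 Z15.20
G1 X23.00 Y0.00 E0.7650
G1 X23.00 Y4.00 E0.8980
G1 X0.00 Y4.00 E1.6630
G1 X0.00 Y2.71 E1.7059
G1 X0.50 Y1.50 E1.7495
G1 X0.00 Y0.29 E1.7930
G1 X0.00 Y0.00 E1.8026

At z = 15.2 mm: the 23×4 cube contributes its full rectangle; the cube at (-1.5, 0) is absent (z outside [-2, 13]); the r=4 cylinder at (14, 9.5) gives a regular 8-gon of circumradius 4 (constant along its height); the r=4 cylinder at (-3.5, 1.5) gives a regular 8-gon of circumradius 4 (constant along its height); Subtracting the remaining from the first: starting from the 23×4 cube, the r=4 cylinder at (14, 9.5) misses the remaining region (no effect); the r=4 cylinder at (-3.5, 1.5) partially overlaps it — only the 0.60 mm² overlap (of its 45.25 mm²) is removed, clipping the outline — 1 connected region. The outline is a single polygon with 7 vertices. Extrusion per mm of travel: 0.8 × 0.1 / (π × 0.875²) = 0.033260. Accumulating E over each segment gives final E = 1.8026.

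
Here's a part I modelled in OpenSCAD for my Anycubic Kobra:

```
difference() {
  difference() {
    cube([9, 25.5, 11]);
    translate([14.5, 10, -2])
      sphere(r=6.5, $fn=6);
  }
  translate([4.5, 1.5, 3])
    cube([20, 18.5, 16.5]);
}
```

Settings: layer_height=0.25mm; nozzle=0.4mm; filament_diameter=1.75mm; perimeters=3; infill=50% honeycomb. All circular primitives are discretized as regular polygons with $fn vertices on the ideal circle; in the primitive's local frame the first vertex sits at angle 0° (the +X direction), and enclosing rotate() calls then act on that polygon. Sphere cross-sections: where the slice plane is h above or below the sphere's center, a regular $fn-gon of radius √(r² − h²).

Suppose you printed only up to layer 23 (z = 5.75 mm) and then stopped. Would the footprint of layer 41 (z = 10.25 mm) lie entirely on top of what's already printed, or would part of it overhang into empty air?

Compare the two slices. At z = 5.75: the cube is present — its section is the full 9×25.5 rectangle (area 229.50 mm²); the sphere at (14.5, 10) is not intersected at this z (|z−center|=7.750 > r=6.5); After the difference (first − rest): none of the subtracted shapes is present at this height, so the 9×25.5 cube is unchanged — area = 229.50 mm²; the cube at (4.5, 1.5) is present — its section is the full 20×18.5 rectangle (area 370.00 mm²); Taking the first minus the rest: starting from that combined region (229.50 mm²), the 20×18.5 cube at (4.5, 1.5) partially overlaps it — only the 83.25 mm² overlap (of its 370.00 mm²) is removed, clipping the outline — area = 146.25 mm². At z = 10.25: the 9×25.5 cube contributes its full rectangle (area 229.50 mm²); the sphere at (14.5, 10) does not reach this height (|z−center|=12.250 > r=6.5); Taking the first minus the rest: none of the subtracted shapes is present at this height, so the 9×25.5 cube is unchanged — area = 229.50 mm²; the cube at (4.5, 1.5) is present — its section is the full 20×18.5 rectangle (area 370.00 mm²); Subtracting the remaining from the first: starting from the result so far (229.50 mm²), the 20×18.5 cube at (4.5, 1.5) partially overlaps it — only the 83.25 mm² overlap (of its 370.00 mm²) is removed, clipping the outline — area = 146.25 mm². Checking containment: the cross-section at z = 10.25 is a subset of the cross-section at z = 5.75.

entirely on top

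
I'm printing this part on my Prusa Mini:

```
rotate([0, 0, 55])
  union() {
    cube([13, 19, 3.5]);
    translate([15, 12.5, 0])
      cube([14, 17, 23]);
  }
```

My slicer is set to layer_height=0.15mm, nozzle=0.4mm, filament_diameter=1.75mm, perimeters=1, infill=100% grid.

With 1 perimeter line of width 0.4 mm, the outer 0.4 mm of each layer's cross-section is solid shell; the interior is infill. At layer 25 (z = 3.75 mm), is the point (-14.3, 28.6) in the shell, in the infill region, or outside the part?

shell

At z = 3.75 mm: the cube does not reach this height (z outside [0, 3.5]); the cube at (15, 12.5) (footprint 14×17) is included at this height; Combining (union): only the 14×17 cube at (15, 12.5) is present, so the union is just that shape — 1 connected region; (rotated 55° about Z; rotation is an isometry so areas/perimeters/island counts are preserved). Overall, the cross-section is a single solid region. Undo the 55° rotation: the query point maps to (15.226, 28.118) in the un-rotated model frame. The nearest boundary edge runs (15.00, 29.50)→(15.00, 12.50); distance from the point to it = 0.23 mm. The point is inside the cross-section, 0.23 mm from the nearest boundary — within the 0.4 mm shell band (1 × 0.4).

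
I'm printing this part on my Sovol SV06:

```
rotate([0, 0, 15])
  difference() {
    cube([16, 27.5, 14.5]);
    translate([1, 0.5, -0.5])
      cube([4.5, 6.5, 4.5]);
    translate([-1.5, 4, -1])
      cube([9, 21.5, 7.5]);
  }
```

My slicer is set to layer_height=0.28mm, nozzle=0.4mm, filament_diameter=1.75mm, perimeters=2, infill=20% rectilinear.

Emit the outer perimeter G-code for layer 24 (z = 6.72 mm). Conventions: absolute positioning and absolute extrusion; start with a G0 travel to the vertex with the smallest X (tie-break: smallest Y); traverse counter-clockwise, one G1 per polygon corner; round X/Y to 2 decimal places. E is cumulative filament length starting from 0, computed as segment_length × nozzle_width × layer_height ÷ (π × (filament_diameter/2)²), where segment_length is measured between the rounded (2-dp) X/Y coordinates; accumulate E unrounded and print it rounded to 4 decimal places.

At z = 6.72 mm: the cube (footprint 16×27.5) is included at this height; the cube at (1, 0.5) does not reach this height (z outside [-0.5, 4]); the cube at (-1.5, 4) does not reach this height (z outside [-1, 6.5]); After the difference (first − rest): none of the subtracted shapes is present at this height, so the 16×27.5 cube is unchanged — 1 connected region; (whole slice rotated 15° about Z — lengths, areas and connectivity unchanged). The outline is a single polygon with 4 vertices. Extrusion per mm of travel: 0.4 × 0.28 / (π × 0.875²) = 0.046564. Accumulating E over each segment gives final E = 4.0507.

G0 X-7.12 Y26.56 Z6.72
G1 X0.00 Y0.00 E1.2804
G1 X15.45 Y4.14 E2.0252
G1 X8.34 Y30.70 E3.3055
G1 X-7.12 Y26.56 E4.0507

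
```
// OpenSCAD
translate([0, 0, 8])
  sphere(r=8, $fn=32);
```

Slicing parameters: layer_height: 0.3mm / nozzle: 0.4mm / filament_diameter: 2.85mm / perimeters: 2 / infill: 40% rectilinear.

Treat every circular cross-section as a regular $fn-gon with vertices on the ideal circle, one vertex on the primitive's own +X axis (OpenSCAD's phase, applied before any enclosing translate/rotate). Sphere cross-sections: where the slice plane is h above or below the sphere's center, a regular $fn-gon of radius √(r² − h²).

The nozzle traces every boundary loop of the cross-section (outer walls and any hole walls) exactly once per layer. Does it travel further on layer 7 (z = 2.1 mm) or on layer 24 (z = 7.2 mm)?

layer 24 (z = 7.2 mm)

Layer 7 (z = 2.1): the r=8 sphere slices to a regular 32-gon of circumradius 5.403 (√(r²−h²) with h=5.9 from center) (perimeter = 2·32·5.403·sin(180°/32) = 33.89 mm). So its perimeter = 33.89 mm. Layer 24 (z = 7.2): the r=8 sphere slices to a regular 32-gon of circumradius 7.960 (√(r²−h²) with h=0.8 from center) (perimeter = 2·32·7.960·sin(180°/32) = 49.93 mm). So its perimeter = 49.93 mm. Layer 24 is larger (49.93 vs 33.89 mm).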